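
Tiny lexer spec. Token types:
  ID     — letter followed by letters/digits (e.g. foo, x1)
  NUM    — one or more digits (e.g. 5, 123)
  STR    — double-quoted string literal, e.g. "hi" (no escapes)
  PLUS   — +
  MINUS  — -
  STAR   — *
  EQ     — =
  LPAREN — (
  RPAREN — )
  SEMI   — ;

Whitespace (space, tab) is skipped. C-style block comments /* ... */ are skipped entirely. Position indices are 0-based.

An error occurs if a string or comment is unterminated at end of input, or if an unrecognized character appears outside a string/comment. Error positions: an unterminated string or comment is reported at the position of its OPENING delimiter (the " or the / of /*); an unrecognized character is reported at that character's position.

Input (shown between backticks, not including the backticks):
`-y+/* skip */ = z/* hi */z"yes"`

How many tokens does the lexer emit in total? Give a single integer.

Answer: 7

Derivation:
pos=0: emit MINUS '-'
pos=1: emit ID 'y' (now at pos=2)
pos=2: emit PLUS '+'
pos=3: enter COMMENT mode (saw '/*')
exit COMMENT mode (now at pos=13)
pos=14: emit EQ '='
pos=16: emit ID 'z' (now at pos=17)
pos=17: enter COMMENT mode (saw '/*')
exit COMMENT mode (now at pos=25)
pos=25: emit ID 'z' (now at pos=26)
pos=26: enter STRING mode
pos=26: emit STR "yes" (now at pos=31)
DONE. 7 tokens: [MINUS, ID, PLUS, EQ, ID, ID, STR]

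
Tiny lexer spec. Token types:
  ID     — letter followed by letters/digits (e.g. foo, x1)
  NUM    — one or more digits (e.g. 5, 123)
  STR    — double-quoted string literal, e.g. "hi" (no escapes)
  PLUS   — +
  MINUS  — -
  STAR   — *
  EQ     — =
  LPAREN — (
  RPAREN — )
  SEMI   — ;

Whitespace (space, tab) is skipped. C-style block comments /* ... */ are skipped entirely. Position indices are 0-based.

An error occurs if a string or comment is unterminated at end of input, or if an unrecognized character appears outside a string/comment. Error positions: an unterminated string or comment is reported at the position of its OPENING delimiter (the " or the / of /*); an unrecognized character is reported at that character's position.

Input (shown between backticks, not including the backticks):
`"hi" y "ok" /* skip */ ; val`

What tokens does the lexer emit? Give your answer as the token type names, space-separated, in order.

Answer: STR ID STR SEMI ID

Derivation:
pos=0: enter STRING mode
pos=0: emit STR "hi" (now at pos=4)
pos=5: emit ID 'y' (now at pos=6)
pos=7: enter STRING mode
pos=7: emit STR "ok" (now at pos=11)
pos=12: enter COMMENT mode (saw '/*')
exit COMMENT mode (now at pos=22)
pos=23: emit SEMI ';'
pos=25: emit ID 'val' (now at pos=28)
DONE. 5 tokens: [STR, ID, STR, SEMI, ID]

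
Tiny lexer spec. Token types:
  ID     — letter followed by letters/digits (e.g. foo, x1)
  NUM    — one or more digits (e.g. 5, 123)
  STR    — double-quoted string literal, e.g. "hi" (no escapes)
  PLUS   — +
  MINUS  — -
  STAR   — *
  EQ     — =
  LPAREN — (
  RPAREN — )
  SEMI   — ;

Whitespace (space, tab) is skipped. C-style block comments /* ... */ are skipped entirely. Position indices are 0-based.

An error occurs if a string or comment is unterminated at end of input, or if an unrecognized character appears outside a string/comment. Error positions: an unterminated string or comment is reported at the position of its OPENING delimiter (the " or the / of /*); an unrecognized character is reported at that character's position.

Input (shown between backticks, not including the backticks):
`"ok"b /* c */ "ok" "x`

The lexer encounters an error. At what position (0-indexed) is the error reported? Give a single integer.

pos=0: enter STRING mode
pos=0: emit STR "ok" (now at pos=4)
pos=4: emit ID 'b' (now at pos=5)
pos=6: enter COMMENT mode (saw '/*')
exit COMMENT mode (now at pos=13)
pos=14: enter STRING mode
pos=14: emit STR "ok" (now at pos=18)
pos=19: enter STRING mode
pos=19: ERROR — unterminated string

Answer: 19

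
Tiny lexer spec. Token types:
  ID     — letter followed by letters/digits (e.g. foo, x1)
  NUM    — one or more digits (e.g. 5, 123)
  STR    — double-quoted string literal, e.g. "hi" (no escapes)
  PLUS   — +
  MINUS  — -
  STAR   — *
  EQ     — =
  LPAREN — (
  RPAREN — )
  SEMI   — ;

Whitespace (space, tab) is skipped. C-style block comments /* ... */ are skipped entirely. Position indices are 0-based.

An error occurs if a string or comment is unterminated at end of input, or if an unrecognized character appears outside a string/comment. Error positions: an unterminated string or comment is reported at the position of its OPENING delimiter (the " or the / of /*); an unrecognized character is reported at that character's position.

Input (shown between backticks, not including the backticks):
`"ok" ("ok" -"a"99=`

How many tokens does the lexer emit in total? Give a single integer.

Answer: 7

Derivation:
pos=0: enter STRING mode
pos=0: emit STR "ok" (now at pos=4)
pos=5: emit LPAREN '('
pos=6: enter STRING mode
pos=6: emit STR "ok" (now at pos=10)
pos=11: emit MINUS '-'
pos=12: enter STRING mode
pos=12: emit STR "a" (now at pos=15)
pos=15: emit NUM '99' (now at pos=17)
pos=17: emit EQ '='
DONE. 7 tokens: [STR, LPAREN, STR, MINUS, STR, NUM, EQ]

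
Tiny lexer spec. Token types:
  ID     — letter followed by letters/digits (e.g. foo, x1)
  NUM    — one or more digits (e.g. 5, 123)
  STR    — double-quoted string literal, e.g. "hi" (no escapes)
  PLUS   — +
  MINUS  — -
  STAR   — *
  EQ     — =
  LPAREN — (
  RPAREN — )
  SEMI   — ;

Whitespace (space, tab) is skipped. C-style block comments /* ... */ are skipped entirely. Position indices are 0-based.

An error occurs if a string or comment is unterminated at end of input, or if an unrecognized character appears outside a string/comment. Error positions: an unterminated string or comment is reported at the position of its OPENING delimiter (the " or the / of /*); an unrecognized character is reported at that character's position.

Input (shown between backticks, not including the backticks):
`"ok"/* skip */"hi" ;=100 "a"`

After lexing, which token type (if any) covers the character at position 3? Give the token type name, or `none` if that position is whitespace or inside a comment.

pos=0: enter STRING mode
pos=0: emit STR "ok" (now at pos=4)
pos=4: enter COMMENT mode (saw '/*')
exit COMMENT mode (now at pos=14)
pos=14: enter STRING mode
pos=14: emit STR "hi" (now at pos=18)
pos=19: emit SEMI ';'
pos=20: emit EQ '='
pos=21: emit NUM '100' (now at pos=24)
pos=25: enter STRING mode
pos=25: emit STR "a" (now at pos=28)
DONE. 6 tokens: [STR, STR, SEMI, EQ, NUM, STR]
Position 3: char is '"' -> STR

Answer: STR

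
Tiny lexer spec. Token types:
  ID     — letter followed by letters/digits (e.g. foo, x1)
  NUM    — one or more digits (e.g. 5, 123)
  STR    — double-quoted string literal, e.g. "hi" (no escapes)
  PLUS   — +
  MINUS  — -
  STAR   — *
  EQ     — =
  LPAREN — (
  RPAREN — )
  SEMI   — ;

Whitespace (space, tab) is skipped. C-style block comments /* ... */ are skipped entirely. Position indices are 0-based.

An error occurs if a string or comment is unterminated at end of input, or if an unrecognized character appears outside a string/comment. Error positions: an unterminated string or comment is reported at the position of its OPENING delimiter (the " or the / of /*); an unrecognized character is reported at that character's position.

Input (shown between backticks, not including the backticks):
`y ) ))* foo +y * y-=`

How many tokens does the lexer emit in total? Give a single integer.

pos=0: emit ID 'y' (now at pos=1)
pos=2: emit RPAREN ')'
pos=4: emit RPAREN ')'
pos=5: emit RPAREN ')'
pos=6: emit STAR '*'
pos=8: emit ID 'foo' (now at pos=11)
pos=12: emit PLUS '+'
pos=13: emit ID 'y' (now at pos=14)
pos=15: emit STAR '*'
pos=17: emit ID 'y' (now at pos=18)
pos=18: emit MINUS '-'
pos=19: emit EQ '='
DONE. 12 tokens: [ID, RPAREN, RPAREN, RPAREN, STAR, ID, PLUS, ID, STAR, ID, MINUS, EQ]

Answer: 12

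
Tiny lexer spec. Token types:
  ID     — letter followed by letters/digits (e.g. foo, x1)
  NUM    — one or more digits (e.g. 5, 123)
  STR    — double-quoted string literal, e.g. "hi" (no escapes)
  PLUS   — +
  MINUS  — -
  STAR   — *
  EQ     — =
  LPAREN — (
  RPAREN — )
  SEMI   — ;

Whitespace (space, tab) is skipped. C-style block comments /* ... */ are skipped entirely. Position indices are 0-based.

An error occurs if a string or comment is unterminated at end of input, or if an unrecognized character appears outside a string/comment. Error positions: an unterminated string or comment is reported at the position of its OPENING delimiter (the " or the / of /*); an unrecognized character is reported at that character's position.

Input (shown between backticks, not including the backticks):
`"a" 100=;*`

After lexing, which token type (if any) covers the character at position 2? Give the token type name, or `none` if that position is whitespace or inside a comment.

pos=0: enter STRING mode
pos=0: emit STR "a" (now at pos=3)
pos=4: emit NUM '100' (now at pos=7)
pos=7: emit EQ '='
pos=8: emit SEMI ';'
pos=9: emit STAR '*'
DONE. 5 tokens: [STR, NUM, EQ, SEMI, STAR]
Position 2: char is '"' -> STR

Answer: STR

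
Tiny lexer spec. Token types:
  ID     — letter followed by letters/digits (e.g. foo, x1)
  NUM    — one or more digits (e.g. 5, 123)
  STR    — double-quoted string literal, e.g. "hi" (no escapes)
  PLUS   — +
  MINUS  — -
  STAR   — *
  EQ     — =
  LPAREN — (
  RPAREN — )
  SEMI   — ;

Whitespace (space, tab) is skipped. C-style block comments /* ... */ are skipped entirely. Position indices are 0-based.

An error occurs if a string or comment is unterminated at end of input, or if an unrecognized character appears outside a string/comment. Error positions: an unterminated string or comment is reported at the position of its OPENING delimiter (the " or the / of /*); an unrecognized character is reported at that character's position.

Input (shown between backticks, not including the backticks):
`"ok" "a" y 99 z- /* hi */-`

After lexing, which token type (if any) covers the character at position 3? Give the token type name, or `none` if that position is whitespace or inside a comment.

Answer: STR

Derivation:
pos=0: enter STRING mode
pos=0: emit STR "ok" (now at pos=4)
pos=5: enter STRING mode
pos=5: emit STR "a" (now at pos=8)
pos=9: emit ID 'y' (now at pos=10)
pos=11: emit NUM '99' (now at pos=13)
pos=14: emit ID 'z' (now at pos=15)
pos=15: emit MINUS '-'
pos=17: enter COMMENT mode (saw '/*')
exit COMMENT mode (now at pos=25)
pos=25: emit MINUS '-'
DONE. 7 tokens: [STR, STR, ID, NUM, ID, MINUS, MINUS]
Position 3: char is '"' -> STR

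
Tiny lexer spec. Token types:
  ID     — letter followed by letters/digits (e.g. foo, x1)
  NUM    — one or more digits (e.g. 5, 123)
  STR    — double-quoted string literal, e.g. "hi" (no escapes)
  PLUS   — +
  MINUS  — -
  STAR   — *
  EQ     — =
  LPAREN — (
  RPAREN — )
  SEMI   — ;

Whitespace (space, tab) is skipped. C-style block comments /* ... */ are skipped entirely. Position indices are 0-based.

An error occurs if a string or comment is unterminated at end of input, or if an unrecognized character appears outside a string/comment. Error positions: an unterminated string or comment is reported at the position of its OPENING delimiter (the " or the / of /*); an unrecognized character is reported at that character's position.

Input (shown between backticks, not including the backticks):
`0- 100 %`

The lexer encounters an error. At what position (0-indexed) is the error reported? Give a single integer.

pos=0: emit NUM '0' (now at pos=1)
pos=1: emit MINUS '-'
pos=3: emit NUM '100' (now at pos=6)
pos=7: ERROR — unrecognized char '%'

Answer: 7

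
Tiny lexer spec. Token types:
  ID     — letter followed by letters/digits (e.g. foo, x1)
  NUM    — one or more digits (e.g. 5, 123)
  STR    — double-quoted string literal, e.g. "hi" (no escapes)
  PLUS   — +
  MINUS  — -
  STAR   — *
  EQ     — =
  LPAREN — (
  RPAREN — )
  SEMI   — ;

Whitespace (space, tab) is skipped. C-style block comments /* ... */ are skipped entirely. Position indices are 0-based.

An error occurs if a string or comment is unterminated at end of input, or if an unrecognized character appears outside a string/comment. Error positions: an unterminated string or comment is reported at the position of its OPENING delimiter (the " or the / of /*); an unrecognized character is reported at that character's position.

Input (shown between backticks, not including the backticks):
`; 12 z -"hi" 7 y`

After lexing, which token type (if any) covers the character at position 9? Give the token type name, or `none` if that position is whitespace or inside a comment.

Answer: STR

Derivation:
pos=0: emit SEMI ';'
pos=2: emit NUM '12' (now at pos=4)
pos=5: emit ID 'z' (now at pos=6)
pos=7: emit MINUS '-'
pos=8: enter STRING mode
pos=8: emit STR "hi" (now at pos=12)
pos=13: emit NUM '7' (now at pos=14)
pos=15: emit ID 'y' (now at pos=16)
DONE. 7 tokens: [SEMI, NUM, ID, MINUS, STR, NUM, ID]
Position 9: char is 'h' -> STR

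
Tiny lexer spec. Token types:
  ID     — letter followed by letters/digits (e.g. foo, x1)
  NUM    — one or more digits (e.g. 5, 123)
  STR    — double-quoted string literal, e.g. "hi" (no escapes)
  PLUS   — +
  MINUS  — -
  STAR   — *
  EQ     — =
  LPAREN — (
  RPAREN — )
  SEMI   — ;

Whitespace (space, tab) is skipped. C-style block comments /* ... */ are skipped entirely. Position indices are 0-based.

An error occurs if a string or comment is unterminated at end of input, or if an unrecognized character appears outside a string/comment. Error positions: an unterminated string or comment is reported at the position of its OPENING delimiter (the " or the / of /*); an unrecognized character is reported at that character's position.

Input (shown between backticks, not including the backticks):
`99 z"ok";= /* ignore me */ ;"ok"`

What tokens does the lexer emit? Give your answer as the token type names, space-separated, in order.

pos=0: emit NUM '99' (now at pos=2)
pos=3: emit ID 'z' (now at pos=4)
pos=4: enter STRING mode
pos=4: emit STR "ok" (now at pos=8)
pos=8: emit SEMI ';'
pos=9: emit EQ '='
pos=11: enter COMMENT mode (saw '/*')
exit COMMENT mode (now at pos=26)
pos=27: emit SEMI ';'
pos=28: enter STRING mode
pos=28: emit STR "ok" (now at pos=32)
DONE. 7 tokens: [NUM, ID, STR, SEMI, EQ, SEMI, STR]

Answer: NUM ID STR SEMI EQ SEMI STR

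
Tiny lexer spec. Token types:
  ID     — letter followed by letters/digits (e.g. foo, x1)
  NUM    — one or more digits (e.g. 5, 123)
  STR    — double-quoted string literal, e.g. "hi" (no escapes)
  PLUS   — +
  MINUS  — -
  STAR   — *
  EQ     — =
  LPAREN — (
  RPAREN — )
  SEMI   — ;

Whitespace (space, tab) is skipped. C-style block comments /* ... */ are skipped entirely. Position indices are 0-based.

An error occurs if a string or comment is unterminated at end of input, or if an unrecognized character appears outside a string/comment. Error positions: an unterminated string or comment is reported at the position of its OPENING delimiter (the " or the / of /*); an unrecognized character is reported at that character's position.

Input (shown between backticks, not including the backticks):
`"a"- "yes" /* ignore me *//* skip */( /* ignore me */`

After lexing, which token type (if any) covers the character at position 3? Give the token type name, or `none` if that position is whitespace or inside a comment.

Answer: MINUS

Derivation:
pos=0: enter STRING mode
pos=0: emit STR "a" (now at pos=3)
pos=3: emit MINUS '-'
pos=5: enter STRING mode
pos=5: emit STR "yes" (now at pos=10)
pos=11: enter COMMENT mode (saw '/*')
exit COMMENT mode (now at pos=26)
pos=26: enter COMMENT mode (saw '/*')
exit COMMENT mode (now at pos=36)
pos=36: emit LPAREN '('
pos=38: enter COMMENT mode (saw '/*')
exit COMMENT mode (now at pos=53)
DONE. 4 tokens: [STR, MINUS, STR, LPAREN]
Position 3: char is '-' -> MINUS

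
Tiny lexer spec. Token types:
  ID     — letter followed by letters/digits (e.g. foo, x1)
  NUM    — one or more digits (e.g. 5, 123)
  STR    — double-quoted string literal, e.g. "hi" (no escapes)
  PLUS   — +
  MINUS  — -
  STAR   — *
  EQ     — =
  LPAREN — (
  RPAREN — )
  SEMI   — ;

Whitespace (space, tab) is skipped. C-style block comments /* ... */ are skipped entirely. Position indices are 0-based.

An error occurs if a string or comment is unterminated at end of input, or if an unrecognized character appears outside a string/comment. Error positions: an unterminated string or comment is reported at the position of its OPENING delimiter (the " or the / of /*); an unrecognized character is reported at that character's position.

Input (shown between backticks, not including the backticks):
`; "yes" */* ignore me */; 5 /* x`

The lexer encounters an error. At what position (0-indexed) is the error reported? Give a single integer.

pos=0: emit SEMI ';'
pos=2: enter STRING mode
pos=2: emit STR "yes" (now at pos=7)
pos=8: emit STAR '*'
pos=9: enter COMMENT mode (saw '/*')
exit COMMENT mode (now at pos=24)
pos=24: emit SEMI ';'
pos=26: emit NUM '5' (now at pos=27)
pos=28: enter COMMENT mode (saw '/*')
pos=28: ERROR — unterminated comment (reached EOF)

Answer: 28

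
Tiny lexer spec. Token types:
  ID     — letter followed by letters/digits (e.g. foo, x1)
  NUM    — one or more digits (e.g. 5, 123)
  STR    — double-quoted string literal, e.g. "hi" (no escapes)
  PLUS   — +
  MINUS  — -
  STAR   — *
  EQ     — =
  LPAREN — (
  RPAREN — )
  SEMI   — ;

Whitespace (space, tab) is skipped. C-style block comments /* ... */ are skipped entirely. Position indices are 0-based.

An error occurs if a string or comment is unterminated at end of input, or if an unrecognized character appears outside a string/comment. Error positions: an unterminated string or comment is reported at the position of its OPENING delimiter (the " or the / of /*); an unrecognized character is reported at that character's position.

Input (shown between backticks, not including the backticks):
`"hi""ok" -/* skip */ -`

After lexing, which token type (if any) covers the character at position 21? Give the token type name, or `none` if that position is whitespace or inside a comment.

pos=0: enter STRING mode
pos=0: emit STR "hi" (now at pos=4)
pos=4: enter STRING mode
pos=4: emit STR "ok" (now at pos=8)
pos=9: emit MINUS '-'
pos=10: enter COMMENT mode (saw '/*')
exit COMMENT mode (now at pos=20)
pos=21: emit MINUS '-'
DONE. 4 tokens: [STR, STR, MINUS, MINUS]
Position 21: char is '-' -> MINUS

Answer: MINUS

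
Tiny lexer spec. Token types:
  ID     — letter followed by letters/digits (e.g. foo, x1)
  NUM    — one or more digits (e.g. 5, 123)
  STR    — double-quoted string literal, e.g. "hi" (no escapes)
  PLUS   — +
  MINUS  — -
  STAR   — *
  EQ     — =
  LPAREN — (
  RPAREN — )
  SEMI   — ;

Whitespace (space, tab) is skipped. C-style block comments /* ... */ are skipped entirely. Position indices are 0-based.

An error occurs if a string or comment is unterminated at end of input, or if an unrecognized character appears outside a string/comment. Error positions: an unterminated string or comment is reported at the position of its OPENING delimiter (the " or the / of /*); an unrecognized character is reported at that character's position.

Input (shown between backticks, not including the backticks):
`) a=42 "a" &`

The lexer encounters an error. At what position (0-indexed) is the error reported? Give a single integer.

pos=0: emit RPAREN ')'
pos=2: emit ID 'a' (now at pos=3)
pos=3: emit EQ '='
pos=4: emit NUM '42' (now at pos=6)
pos=7: enter STRING mode
pos=7: emit STR "a" (now at pos=10)
pos=11: ERROR — unrecognized char '&'

Answer: 11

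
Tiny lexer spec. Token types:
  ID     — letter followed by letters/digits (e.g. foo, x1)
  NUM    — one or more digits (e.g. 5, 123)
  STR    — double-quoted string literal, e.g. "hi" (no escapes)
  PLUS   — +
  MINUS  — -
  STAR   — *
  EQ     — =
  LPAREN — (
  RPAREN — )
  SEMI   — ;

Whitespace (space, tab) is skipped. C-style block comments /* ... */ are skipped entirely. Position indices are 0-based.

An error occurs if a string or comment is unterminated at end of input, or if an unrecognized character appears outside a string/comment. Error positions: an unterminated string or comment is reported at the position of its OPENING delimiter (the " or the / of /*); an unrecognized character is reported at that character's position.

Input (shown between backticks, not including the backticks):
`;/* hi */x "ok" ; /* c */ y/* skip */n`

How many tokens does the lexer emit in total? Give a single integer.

Answer: 6

Derivation:
pos=0: emit SEMI ';'
pos=1: enter COMMENT mode (saw '/*')
exit COMMENT mode (now at pos=9)
pos=9: emit ID 'x' (now at pos=10)
pos=11: enter STRING mode
pos=11: emit STR "ok" (now at pos=15)
pos=16: emit SEMI ';'
pos=18: enter COMMENT mode (saw '/*')
exit COMMENT mode (now at pos=25)
pos=26: emit ID 'y' (now at pos=27)
pos=27: enter COMMENT mode (saw '/*')
exit COMMENT mode (now at pos=37)
pos=37: emit ID 'n' (now at pos=38)
DONE. 6 tokens: [SEMI, ID, STR, SEMI, ID, ID]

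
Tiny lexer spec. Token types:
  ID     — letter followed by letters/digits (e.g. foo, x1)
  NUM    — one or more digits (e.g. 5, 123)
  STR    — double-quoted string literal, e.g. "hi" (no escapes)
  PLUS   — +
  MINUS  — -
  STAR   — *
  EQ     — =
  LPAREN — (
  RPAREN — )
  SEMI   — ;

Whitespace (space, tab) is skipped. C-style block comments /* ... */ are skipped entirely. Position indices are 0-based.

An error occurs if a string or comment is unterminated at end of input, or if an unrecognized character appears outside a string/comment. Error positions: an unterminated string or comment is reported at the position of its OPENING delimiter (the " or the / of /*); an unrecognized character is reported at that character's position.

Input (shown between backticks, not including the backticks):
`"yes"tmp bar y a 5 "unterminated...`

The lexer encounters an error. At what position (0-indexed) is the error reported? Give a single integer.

Answer: 19

Derivation:
pos=0: enter STRING mode
pos=0: emit STR "yes" (now at pos=5)
pos=5: emit ID 'tmp' (now at pos=8)
pos=9: emit ID 'bar' (now at pos=12)
pos=13: emit ID 'y' (now at pos=14)
pos=15: emit ID 'a' (now at pos=16)
pos=17: emit NUM '5' (now at pos=18)
pos=19: enter STRING mode
pos=19: ERROR — unterminated string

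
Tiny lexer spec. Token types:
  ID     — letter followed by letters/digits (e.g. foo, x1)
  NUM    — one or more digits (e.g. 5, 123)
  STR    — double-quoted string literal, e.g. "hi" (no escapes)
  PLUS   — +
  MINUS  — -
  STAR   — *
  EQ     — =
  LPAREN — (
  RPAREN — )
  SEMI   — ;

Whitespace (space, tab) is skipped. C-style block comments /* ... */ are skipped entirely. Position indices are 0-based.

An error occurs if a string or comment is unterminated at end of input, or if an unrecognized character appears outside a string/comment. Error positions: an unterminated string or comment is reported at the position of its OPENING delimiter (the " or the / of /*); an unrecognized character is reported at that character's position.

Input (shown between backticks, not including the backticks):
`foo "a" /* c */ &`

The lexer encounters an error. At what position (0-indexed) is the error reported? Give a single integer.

Answer: 16

Derivation:
pos=0: emit ID 'foo' (now at pos=3)
pos=4: enter STRING mode
pos=4: emit STR "a" (now at pos=7)
pos=8: enter COMMENT mode (saw '/*')
exit COMMENT mode (now at pos=15)
pos=16: ERROR — unrecognized char '&'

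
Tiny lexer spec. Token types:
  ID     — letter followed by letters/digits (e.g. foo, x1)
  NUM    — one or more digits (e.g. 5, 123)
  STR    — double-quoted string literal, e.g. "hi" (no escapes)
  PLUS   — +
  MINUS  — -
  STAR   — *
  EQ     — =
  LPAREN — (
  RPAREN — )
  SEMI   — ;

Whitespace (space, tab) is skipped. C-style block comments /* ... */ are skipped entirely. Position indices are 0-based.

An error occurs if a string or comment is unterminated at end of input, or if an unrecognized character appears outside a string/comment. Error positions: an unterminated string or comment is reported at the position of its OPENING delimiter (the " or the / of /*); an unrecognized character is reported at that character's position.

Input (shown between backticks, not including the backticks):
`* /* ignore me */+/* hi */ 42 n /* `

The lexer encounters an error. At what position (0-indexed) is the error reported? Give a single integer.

pos=0: emit STAR '*'
pos=2: enter COMMENT mode (saw '/*')
exit COMMENT mode (now at pos=17)
pos=17: emit PLUS '+'
pos=18: enter COMMENT mode (saw '/*')
exit COMMENT mode (now at pos=26)
pos=27: emit NUM '42' (now at pos=29)
pos=30: emit ID 'n' (now at pos=31)
pos=32: enter COMMENT mode (saw '/*')
pos=32: ERROR — unterminated comment (reached EOF)

Answer: 32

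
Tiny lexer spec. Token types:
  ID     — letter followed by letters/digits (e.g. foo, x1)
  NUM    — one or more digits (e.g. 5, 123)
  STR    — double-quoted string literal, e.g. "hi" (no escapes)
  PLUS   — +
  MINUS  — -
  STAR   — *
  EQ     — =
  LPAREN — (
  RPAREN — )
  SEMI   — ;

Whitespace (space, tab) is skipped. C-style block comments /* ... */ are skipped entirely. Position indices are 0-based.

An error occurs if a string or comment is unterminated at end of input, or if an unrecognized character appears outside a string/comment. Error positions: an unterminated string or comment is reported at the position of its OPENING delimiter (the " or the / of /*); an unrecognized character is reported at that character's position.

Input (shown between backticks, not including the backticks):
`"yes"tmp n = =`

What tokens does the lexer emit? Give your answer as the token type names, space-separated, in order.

pos=0: enter STRING mode
pos=0: emit STR "yes" (now at pos=5)
pos=5: emit ID 'tmp' (now at pos=8)
pos=9: emit ID 'n' (now at pos=10)
pos=11: emit EQ '='
pos=13: emit EQ '='
DONE. 5 tokens: [STR, ID, ID, EQ, EQ]

Answer: STR ID ID EQ EQ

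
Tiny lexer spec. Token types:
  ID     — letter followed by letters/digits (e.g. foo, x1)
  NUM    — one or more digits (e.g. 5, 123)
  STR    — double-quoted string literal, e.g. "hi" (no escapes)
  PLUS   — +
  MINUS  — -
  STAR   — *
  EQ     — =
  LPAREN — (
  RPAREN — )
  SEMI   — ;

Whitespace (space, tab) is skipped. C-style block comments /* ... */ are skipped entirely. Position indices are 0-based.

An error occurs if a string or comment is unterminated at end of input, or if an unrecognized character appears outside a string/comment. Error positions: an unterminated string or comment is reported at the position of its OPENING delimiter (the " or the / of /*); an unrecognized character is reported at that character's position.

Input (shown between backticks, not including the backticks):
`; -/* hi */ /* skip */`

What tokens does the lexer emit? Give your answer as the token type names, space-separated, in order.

Answer: SEMI MINUS

Derivation:
pos=0: emit SEMI ';'
pos=2: emit MINUS '-'
pos=3: enter COMMENT mode (saw '/*')
exit COMMENT mode (now at pos=11)
pos=12: enter COMMENT mode (saw '/*')
exit COMMENT mode (now at pos=22)
DONE. 2 tokens: [SEMI, MINUS]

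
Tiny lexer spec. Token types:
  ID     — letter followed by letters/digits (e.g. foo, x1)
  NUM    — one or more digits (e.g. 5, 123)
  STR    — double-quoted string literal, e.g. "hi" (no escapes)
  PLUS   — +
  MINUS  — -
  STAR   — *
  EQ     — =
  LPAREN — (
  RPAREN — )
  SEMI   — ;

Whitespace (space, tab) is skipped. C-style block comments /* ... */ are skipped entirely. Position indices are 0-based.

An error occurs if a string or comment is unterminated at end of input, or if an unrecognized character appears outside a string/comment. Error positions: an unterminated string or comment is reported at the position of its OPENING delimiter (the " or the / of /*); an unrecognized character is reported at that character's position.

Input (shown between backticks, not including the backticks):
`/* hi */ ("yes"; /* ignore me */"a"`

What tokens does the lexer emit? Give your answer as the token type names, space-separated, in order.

pos=0: enter COMMENT mode (saw '/*')
exit COMMENT mode (now at pos=8)
pos=9: emit LPAREN '('
pos=10: enter STRING mode
pos=10: emit STR "yes" (now at pos=15)
pos=15: emit SEMI ';'
pos=17: enter COMMENT mode (saw '/*')
exit COMMENT mode (now at pos=32)
pos=32: enter STRING mode
pos=32: emit STR "a" (now at pos=35)
DONE. 4 tokens: [LPAREN, STR, SEMI, STR]

Answer: LPAREN STR SEMI STR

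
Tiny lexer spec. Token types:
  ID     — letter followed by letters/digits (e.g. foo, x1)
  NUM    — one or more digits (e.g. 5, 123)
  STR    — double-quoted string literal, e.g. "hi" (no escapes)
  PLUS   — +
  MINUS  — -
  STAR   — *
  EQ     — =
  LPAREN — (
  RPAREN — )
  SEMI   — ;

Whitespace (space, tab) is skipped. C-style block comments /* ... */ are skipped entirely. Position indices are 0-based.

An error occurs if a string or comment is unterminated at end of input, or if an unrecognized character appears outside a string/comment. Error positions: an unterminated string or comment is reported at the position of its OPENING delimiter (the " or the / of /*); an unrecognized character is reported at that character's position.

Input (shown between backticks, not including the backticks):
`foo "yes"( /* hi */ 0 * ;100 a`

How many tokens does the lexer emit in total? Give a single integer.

Answer: 8

Derivation:
pos=0: emit ID 'foo' (now at pos=3)
pos=4: enter STRING mode
pos=4: emit STR "yes" (now at pos=9)
pos=9: emit LPAREN '('
pos=11: enter COMMENT mode (saw '/*')
exit COMMENT mode (now at pos=19)
pos=20: emit NUM '0' (now at pos=21)
pos=22: emit STAR '*'
pos=24: emit SEMI ';'
pos=25: emit NUM '100' (now at pos=28)
pos=29: emit ID 'a' (now at pos=30)
DONE. 8 tokens: [ID, STR, LPAREN, NUM, STAR, SEMI, NUM, ID]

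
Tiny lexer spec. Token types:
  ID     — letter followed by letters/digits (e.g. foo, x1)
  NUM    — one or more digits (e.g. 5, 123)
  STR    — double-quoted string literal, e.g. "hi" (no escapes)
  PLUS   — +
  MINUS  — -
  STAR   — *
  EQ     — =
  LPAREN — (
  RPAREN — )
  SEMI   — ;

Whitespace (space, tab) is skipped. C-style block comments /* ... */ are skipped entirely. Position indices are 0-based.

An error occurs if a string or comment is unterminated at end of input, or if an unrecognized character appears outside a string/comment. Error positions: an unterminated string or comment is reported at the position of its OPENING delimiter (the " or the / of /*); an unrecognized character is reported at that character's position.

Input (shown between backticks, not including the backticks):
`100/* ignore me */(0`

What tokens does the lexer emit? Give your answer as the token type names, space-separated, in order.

pos=0: emit NUM '100' (now at pos=3)
pos=3: enter COMMENT mode (saw '/*')
exit COMMENT mode (now at pos=18)
pos=18: emit LPAREN '('
pos=19: emit NUM '0' (now at pos=20)
DONE. 3 tokens: [NUM, LPAREN, NUM]

Answer: NUM LPAREN NUM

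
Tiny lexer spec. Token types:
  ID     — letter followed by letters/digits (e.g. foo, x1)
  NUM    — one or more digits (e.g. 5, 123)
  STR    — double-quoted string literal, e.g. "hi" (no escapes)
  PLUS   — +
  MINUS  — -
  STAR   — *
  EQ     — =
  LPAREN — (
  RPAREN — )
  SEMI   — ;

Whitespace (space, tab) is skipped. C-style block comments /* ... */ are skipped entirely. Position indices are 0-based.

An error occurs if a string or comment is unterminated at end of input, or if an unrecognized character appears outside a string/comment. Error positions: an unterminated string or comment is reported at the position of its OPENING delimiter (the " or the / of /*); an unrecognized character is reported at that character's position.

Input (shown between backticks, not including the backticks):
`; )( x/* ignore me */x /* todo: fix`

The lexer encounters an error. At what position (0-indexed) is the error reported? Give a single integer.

Answer: 23

Derivation:
pos=0: emit SEMI ';'
pos=2: emit RPAREN ')'
pos=3: emit LPAREN '('
pos=5: emit ID 'x' (now at pos=6)
pos=6: enter COMMENT mode (saw '/*')
exit COMMENT mode (now at pos=21)
pos=21: emit ID 'x' (now at pos=22)
pos=23: enter COMMENT mode (saw '/*')
pos=23: ERROR — unterminated comment (reached EOF)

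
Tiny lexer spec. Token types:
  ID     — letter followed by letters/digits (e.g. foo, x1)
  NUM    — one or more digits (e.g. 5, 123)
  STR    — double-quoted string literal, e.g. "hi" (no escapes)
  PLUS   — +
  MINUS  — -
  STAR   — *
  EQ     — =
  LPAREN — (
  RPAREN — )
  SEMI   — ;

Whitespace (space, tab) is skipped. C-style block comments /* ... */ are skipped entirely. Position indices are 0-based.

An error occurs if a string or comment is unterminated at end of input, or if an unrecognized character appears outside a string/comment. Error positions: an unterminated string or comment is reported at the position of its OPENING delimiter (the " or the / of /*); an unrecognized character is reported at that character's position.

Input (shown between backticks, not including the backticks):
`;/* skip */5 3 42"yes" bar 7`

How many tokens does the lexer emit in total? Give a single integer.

pos=0: emit SEMI ';'
pos=1: enter COMMENT mode (saw '/*')
exit COMMENT mode (now at pos=11)
pos=11: emit NUM '5' (now at pos=12)
pos=13: emit NUM '3' (now at pos=14)
pos=15: emit NUM '42' (now at pos=17)
pos=17: enter STRING mode
pos=17: emit STR "yes" (now at pos=22)
pos=23: emit ID 'bar' (now at pos=26)
pos=27: emit NUM '7' (now at pos=28)
DONE. 7 tokens: [SEMI, NUM, NUM, NUM, STR, ID, NUM]

Answer: 7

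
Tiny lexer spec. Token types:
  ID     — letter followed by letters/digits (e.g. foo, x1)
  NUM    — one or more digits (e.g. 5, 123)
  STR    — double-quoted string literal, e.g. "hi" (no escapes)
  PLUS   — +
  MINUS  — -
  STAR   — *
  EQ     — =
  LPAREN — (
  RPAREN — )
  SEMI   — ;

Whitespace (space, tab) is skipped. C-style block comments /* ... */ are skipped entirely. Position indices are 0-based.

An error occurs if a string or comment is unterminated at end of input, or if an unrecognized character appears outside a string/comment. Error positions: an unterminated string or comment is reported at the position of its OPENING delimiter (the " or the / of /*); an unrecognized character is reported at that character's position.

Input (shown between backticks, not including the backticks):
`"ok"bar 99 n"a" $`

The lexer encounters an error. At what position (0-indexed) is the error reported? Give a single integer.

pos=0: enter STRING mode
pos=0: emit STR "ok" (now at pos=4)
pos=4: emit ID 'bar' (now at pos=7)
pos=8: emit NUM '99' (now at pos=10)
pos=11: emit ID 'n' (now at pos=12)
pos=12: enter STRING mode
pos=12: emit STR "a" (now at pos=15)
pos=16: ERROR — unrecognized char '$'

Answer: 16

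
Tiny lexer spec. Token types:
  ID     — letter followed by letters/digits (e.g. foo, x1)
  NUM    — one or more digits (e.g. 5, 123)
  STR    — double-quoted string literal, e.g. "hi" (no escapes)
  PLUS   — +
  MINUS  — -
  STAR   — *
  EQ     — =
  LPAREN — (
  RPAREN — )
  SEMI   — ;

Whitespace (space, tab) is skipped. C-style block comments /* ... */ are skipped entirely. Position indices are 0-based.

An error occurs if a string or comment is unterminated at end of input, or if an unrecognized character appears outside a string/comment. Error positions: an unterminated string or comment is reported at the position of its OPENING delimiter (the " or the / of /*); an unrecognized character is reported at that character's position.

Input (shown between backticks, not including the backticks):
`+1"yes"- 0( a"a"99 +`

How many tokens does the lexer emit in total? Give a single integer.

pos=0: emit PLUS '+'
pos=1: emit NUM '1' (now at pos=2)
pos=2: enter STRING mode
pos=2: emit STR "yes" (now at pos=7)
pos=7: emit MINUS '-'
pos=9: emit NUM '0' (now at pos=10)
pos=10: emit LPAREN '('
pos=12: emit ID 'a' (now at pos=13)
pos=13: enter STRING mode
pos=13: emit STR "a" (now at pos=16)
pos=16: emit NUM '99' (now at pos=18)
pos=19: emit PLUS '+'
DONE. 10 tokens: [PLUS, NUM, STR, MINUS, NUM, LPAREN, ID, STR, NUM, PLUS]

Answer: 10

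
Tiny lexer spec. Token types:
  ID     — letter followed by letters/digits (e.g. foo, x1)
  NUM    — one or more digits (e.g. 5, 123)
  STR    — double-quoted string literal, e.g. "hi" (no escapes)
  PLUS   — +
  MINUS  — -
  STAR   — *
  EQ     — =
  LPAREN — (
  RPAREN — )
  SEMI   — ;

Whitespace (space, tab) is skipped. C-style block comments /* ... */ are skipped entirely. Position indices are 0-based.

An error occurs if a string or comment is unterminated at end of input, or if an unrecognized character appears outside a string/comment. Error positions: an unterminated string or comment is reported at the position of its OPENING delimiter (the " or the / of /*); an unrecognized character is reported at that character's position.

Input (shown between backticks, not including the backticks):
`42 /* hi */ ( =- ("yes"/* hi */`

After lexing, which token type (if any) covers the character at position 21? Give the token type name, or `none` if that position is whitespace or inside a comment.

Answer: STR

Derivation:
pos=0: emit NUM '42' (now at pos=2)
pos=3: enter COMMENT mode (saw '/*')
exit COMMENT mode (now at pos=11)
pos=12: emit LPAREN '('
pos=14: emit EQ '='
pos=15: emit MINUS '-'
pos=17: emit LPAREN '('
pos=18: enter STRING mode
pos=18: emit STR "yes" (now at pos=23)
pos=23: enter COMMENT mode (saw '/*')
exit COMMENT mode (now at pos=31)
DONE. 6 tokens: [NUM, LPAREN, EQ, MINUS, LPAREN, STR]
Position 21: char is 's' -> STR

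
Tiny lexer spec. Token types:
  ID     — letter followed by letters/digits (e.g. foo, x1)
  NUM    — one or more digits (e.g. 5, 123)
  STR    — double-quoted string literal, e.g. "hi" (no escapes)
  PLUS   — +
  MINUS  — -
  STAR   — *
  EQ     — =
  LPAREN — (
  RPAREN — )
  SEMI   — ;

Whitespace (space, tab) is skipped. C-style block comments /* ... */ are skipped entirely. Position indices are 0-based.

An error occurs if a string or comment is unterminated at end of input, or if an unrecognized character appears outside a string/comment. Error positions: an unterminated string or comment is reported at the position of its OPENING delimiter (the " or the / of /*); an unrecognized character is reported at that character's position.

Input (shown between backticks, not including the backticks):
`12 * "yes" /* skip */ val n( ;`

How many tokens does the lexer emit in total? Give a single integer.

pos=0: emit NUM '12' (now at pos=2)
pos=3: emit STAR '*'
pos=5: enter STRING mode
pos=5: emit STR "yes" (now at pos=10)
pos=11: enter COMMENT mode (saw '/*')
exit COMMENT mode (now at pos=21)
pos=22: emit ID 'val' (now at pos=25)
pos=26: emit ID 'n' (now at pos=27)
pos=27: emit LPAREN '('
pos=29: emit SEMI ';'
DONE. 7 tokens: [NUM, STAR, STR, ID, ID, LPAREN, SEMI]

Answer: 7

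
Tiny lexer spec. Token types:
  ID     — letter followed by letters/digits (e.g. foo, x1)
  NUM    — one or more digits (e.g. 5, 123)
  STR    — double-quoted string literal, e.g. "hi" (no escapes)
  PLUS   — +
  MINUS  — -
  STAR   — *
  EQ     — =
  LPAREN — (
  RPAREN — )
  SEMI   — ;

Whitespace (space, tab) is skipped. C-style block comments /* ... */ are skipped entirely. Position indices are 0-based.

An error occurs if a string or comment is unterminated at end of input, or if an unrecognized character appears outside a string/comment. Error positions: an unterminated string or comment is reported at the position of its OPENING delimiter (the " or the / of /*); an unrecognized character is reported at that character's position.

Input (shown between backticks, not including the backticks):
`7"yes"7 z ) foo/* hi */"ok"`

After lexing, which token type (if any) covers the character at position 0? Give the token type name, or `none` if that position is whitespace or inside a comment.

pos=0: emit NUM '7' (now at pos=1)
pos=1: enter STRING mode
pos=1: emit STR "yes" (now at pos=6)
pos=6: emit NUM '7' (now at pos=7)
pos=8: emit ID 'z' (now at pos=9)
pos=10: emit RPAREN ')'
pos=12: emit ID 'foo' (now at pos=15)
pos=15: enter COMMENT mode (saw '/*')
exit COMMENT mode (now at pos=23)
pos=23: enter STRING mode
pos=23: emit STR "ok" (now at pos=27)
DONE. 7 tokens: [NUM, STR, NUM, ID, RPAREN, ID, STR]
Position 0: char is '7' -> NUM

Answer: NUM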